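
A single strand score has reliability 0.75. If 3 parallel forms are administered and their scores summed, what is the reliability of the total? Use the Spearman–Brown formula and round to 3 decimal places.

0.900

ρ_k = kρ / (1 + (k−1)ρ) = 3·0.75 / (1 + 2·0.75) = 2.250 / 2.500 = 0.900.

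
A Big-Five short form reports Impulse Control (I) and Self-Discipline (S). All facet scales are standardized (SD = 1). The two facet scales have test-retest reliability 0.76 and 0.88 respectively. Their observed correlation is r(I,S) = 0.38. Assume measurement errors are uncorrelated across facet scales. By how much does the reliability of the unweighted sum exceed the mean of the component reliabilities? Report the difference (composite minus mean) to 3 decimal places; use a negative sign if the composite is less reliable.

Var(sum) = 2 + 0.76 = 2.76; true-score variance = 1.64 + 0.76 = 2.4; composite reliability = 0.8696.
Mean component reliability = 0.8200.
Difference = 0.8696 − 0.8200 = 0.050.

0.050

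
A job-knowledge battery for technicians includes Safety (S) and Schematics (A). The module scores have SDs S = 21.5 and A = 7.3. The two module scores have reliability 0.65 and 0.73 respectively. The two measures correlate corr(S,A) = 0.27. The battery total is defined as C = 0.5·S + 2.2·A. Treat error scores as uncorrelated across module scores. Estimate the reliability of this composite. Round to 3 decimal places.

0.764

Var(C) = 0.5²·21.5² + 2.2²·7.3² + 2·[1.1·21.5·7.3·0.27] = 373.486 + 93.2283 = 466.714.
Under uncorrelated errors the observed covariances equal the true-score covariances, so only the own-variance terms attenuate.
True-score variance = [0.5²·21.5²·0.65 + 2.2²·7.3²·0.73] + 93.2283 = 263.4 + 93.2283 = 356.628.
Reliability = 356.628 / 466.714 = 0.764.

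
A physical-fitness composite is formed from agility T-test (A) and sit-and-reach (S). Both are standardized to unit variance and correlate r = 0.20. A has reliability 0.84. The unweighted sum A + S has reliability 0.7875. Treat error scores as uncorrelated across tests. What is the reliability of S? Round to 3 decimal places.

0.650

Var(A+S) = 2 + 2·0.20 = 2.400.
True-score variance = ρ_A + ρ_S + 2·0.20, so 0.7875 = (0.84 + ρ_S + 0.40) / 2.400.
ρ_S = 0.7875·2.400 − 0.84 − 0.40 = 0.650.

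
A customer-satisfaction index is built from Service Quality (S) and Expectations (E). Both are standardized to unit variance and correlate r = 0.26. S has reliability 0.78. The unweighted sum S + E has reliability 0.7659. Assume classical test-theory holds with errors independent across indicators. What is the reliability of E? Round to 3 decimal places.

0.630

Var(S+E) = 2 + 2·0.26 = 2.520.
True-score variance = ρ_S + ρ_E + 2·0.26, so 0.7659 = (0.78 + ρ_E + 0.52) / 2.520.
ρ_E = 0.7659·2.520 − 0.78 − 0.52 = 0.630.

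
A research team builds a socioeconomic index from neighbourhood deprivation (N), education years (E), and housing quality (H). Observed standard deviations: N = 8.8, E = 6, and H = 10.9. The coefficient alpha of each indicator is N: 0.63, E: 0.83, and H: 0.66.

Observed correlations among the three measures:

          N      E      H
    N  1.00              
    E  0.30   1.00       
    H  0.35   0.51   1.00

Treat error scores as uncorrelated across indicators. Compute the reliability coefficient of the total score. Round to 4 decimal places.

0.8110

Var(N+E+H) = 8.8² + 6² + 10.9² + 2·[8.8·6·0.30 + 8.8·10.9·0.35 + 6·10.9·0.51] = 232.25 + 165.532 = 397.782.
Under uncorrelated errors the observed covariances equal the true-score covariances, so only the own-variance terms attenuate.
True-score variance = [8.8²·0.63 + 6²·0.83 + 10.9²·0.66] + 165.532 = 157.082 + 165.532 = 322.614.
Reliability = 322.614 / 397.782 = 0.8110.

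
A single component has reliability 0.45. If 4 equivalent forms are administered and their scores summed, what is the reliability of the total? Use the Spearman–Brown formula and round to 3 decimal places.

0.766

ρ_k = kρ / (1 + (k−1)ρ) = 4·0.45 / (1 + 3·0.45) = 1.800 / 2.350 = 0.766.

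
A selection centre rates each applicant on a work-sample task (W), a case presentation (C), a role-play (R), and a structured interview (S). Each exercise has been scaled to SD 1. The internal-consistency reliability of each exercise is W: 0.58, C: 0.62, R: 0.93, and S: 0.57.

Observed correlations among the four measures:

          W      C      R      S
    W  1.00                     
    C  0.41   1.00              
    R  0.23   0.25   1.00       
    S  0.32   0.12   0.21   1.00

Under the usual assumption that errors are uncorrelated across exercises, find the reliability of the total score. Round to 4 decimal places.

0.8164

Var(W+C+R+S) = 4 + 2·[0.41 + 0.23 + 0.32 + 0.25 + 0.12 + 0.21] = 4 + 3.08 = 7.08.
Because errors are independent across components, Cov(Tᵢ,Tⱼ) = Cov(Xᵢ,Xⱼ); the off-diagonal part of the true-score variance is the same as above.
True-score variance = [0.58 + 0.62 + 0.93 + 0.57] + 3.08 = 2.7 + 3.08 = 5.78.
Reliability = 5.78 / 7.08 = 0.8164.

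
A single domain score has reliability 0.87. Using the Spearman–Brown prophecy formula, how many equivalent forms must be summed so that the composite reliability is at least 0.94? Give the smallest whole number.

3

k ≥ ρ*(1−ρ₁)/(ρ₁(1−ρ*)) = 0.94·0.13 / (0.87·0.06) = 2.341.
Smallest integer k = 3.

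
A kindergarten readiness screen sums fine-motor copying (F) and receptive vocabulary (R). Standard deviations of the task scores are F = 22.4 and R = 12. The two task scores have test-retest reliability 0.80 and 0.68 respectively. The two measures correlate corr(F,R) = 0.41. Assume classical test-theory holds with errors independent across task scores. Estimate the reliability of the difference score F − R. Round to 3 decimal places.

Var(F−R) = 22.4² + 12² − 2·22.4·12·0.41 = 645.76 − 220.416 = 425.344.
Under uncorrelated errors the observed covariances equal the true-score covariances, so only the own-variance terms attenuate.
True-score variance = [22.4²·0.80 + 12²·0.68] − 220.416 = 499.328 − 220.416 = 278.912.
Reliability = 278.912 / 425.344 = 0.656.

0.656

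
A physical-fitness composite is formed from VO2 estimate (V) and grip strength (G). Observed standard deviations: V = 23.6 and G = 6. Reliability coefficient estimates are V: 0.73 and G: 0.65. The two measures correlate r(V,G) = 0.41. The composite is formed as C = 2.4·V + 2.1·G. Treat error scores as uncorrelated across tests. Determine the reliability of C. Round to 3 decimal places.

0.767

Var(C) = 2.4²·23.6² + 2.1²·6² + 2·[5.04·23.6·6·0.41] = 3366.85 + 585.204 = 3952.05.
Under uncorrelated errors the observed covariances equal the true-score covariances, so only the own-variance terms attenuate.
True-score variance = [2.4²·23.6²·0.73 + 2.1²·6²·0.65] + 585.204 = 2445.1 + 585.204 = 3030.3.
Reliability = 3030.3 / 3952.05 = 0.767.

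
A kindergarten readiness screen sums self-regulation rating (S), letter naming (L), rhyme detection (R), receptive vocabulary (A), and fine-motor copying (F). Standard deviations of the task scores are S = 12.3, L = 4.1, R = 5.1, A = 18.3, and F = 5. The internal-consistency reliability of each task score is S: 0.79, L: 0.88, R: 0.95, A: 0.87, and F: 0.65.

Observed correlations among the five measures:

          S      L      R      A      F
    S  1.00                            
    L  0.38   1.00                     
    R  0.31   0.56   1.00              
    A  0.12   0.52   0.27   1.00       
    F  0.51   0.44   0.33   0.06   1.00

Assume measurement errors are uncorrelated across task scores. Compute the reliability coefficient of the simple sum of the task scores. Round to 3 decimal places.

Var(S+L+R+A+F) = 12.3² + 4.1² + 5.1² + 18.3² + 5² + 2·[12.3·4.1·0.38 + 12.3·5.1·0.31 + 12.3·18.3·0.12 + 12.3·5·0.51 + 4.1·5.1·0.56 + 4.1·18.3·0.52 + 4.1·5·0.44 + 5.1·18.3·0.27 + 5.1·5·0.33 + 18.3·5·0.06] = 554 + 391.67 = 945.67.
Because errors are independent across components, Cov(Tᵢ,Tⱼ) = Cov(Xᵢ,Xⱼ); the off-diagonal part of the true-score variance is the same as above.
True-score variance = [12.3²·0.79 + 4.1²·0.88 + 5.1²·0.95 + 18.3²·0.87 + 5²·0.65] + 391.67 = 466.626 + 391.67 = 858.295.
Reliability = 858.295 / 945.67 = 0.908.

0.908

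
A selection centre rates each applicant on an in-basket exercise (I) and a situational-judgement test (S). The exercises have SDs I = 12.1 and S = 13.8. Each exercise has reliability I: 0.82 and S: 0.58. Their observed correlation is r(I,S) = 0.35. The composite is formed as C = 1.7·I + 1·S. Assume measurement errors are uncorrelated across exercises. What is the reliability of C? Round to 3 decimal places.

Var(C) = 1.7²·12.1² + 13.8² + 2·[1.7·12.1·13.8·0.35] = 613.565 + 198.706 = 812.271.
Because errors are independent across components, Cov(Tᵢ,Tⱼ) = Cov(Xᵢ,Xⱼ); the off-diagonal part of the true-score variance is the same as above.
True-score variance = [1.7²·12.1²·0.82 + 13.8²·0.58] + 198.706 = 457.418 + 198.706 = 656.124.
Reliability = 656.124 / 812.271 = 0.808.

0.808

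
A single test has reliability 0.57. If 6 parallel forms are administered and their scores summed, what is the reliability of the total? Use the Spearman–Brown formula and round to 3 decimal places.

0.888

ρ_k = kρ / (1 + (k−1)ρ) = 6·0.57 / (1 + 5·0.57) = 3.420 / 3.850 = 0.888.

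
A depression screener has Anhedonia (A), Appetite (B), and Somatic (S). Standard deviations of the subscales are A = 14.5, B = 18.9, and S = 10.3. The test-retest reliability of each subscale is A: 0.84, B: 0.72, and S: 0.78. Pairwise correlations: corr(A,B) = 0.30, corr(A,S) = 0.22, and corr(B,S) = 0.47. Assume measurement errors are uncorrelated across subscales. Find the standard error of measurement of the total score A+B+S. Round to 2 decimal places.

Var(total) = 673.55 + 413.134 = 1086.68.
True-score variance = 516.551 + 413.134 = 929.685, so reliability = 0.8555.
Error variance = 1086.68 − 929.685 = 156.999; SEM = √156.999 = 12.53.

12.53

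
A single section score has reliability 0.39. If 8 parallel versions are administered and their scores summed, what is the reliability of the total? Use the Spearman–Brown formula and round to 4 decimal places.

ρ_k = kρ / (1 + (k−1)ρ) = 8·0.39 / (1 + 7·0.39) = 3.120 / 3.730 = 0.8365.

0.8365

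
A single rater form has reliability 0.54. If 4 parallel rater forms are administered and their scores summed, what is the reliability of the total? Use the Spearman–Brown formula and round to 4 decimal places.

0.8244

ρ_k = kρ / (1 + (k−1)ρ) = 4·0.54 / (1 + 3·0.54) = 2.160 / 2.620 = 0.8244.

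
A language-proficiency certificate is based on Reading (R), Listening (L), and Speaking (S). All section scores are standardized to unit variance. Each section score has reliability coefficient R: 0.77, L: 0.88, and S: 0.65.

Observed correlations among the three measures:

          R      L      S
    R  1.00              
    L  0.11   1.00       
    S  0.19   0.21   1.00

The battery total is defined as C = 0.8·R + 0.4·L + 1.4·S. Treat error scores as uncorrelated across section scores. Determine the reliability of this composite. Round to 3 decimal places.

0.756

Var(C) = 0.8² + 0.4² + 1.4² + 2·[0.32·0.11 + 1.12·0.19 + 0.56·0.21] = 2.76 + 0.7312 = 3.4912.
With uncorrelated errors the cross-covariances are all true-score covariance, so they carry over unchanged; only the diagonal terms shrink to ρᵢσᵢ².
True-score variance = [0.8²·0.77 + 0.4²·0.88 + 1.4²·0.65] + 0.7312 = 1.9076 + 0.7312 = 2.6388.
Reliability = 2.6388 / 3.4912 = 0.756.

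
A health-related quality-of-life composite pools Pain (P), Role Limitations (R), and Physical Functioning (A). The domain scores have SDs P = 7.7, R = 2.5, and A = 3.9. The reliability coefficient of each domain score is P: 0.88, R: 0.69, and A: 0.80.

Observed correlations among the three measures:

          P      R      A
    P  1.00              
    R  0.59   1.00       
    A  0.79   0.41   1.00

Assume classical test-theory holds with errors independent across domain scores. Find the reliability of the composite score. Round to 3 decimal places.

Var(P+R+A) = 7.7² + 2.5² + 3.9² + 2·[7.7·2.5·0.59 + 7.7·3.9·0.79 + 2.5·3.9·0.41] = 80.75 + 78.1574 = 158.907.
Under uncorrelated errors the observed covariances equal the true-score covariances, so only the own-variance terms attenuate.
True-score variance = [7.7²·0.88 + 2.5²·0.69 + 3.9²·0.80] + 78.1574 = 68.6557 + 78.1574 = 146.813.
Reliability = 146.813 / 158.907 = 0.924.

0.924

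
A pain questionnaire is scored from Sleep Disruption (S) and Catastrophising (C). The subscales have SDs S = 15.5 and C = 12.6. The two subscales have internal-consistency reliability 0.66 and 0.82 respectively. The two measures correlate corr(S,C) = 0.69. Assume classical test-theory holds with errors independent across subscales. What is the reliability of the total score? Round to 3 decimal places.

0.835

Var(S+C) = 15.5² + 12.6² + 2·[15.5·12.6·0.69] = 399.01 + 269.514 = 668.524.
Because errors are independent across components, Cov(Tᵢ,Tⱼ) = Cov(Xᵢ,Xⱼ); the off-diagonal part of the true-score variance is the same as above.
True-score variance = [15.5²·0.66 + 12.6²·0.82] + 269.514 = 288.748 + 269.514 = 558.262.
Reliability = 558.262 / 668.524 = 0.835.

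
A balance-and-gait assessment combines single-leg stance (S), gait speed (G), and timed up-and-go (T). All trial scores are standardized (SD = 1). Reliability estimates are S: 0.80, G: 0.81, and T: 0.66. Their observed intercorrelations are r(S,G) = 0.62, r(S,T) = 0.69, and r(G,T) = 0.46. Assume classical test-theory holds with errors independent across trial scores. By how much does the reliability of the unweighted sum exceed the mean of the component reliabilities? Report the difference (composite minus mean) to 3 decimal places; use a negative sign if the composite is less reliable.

0.132

Var(sum) = 3 + 3.54 = 6.54; true-score variance = 2.27 + 3.54 = 5.81; composite reliability = 0.8884.
Mean component reliability = 0.7567.
Difference = 0.8884 − 0.7567 = 0.132.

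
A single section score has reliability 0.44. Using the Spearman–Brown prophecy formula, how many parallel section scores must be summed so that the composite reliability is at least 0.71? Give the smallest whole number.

4

k ≥ ρ*(1−ρ₁)/(ρ₁(1−ρ*)) = 0.71·0.56 / (0.44·0.29) = 3.116.
Smallest integer k = 4.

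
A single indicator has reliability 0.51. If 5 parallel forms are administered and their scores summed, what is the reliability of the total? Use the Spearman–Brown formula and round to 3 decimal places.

0.839

ρ_k = kρ / (1 + (k−1)ρ) = 5·0.51 / (1 + 4·0.51) = 2.550 / 3.040 = 0.839.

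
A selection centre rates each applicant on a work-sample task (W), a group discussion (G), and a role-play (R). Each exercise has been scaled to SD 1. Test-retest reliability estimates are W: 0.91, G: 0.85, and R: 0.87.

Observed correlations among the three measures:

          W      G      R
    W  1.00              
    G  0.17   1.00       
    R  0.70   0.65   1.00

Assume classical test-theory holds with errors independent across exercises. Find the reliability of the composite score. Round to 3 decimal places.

Var(W+G+R) = 3 + 2·[0.17 + 0.70 + 0.65] = 3 + 3.04 = 6.04.
Under uncorrelated errors the observed covariances equal the true-score covariances, so only the own-variance terms attenuate.
True-score variance = [0.91 + 0.85 + 0.87] + 3.04 = 2.63 + 3.04 = 5.67.
Reliability = 5.67 / 6.04 = 0.939.

0.939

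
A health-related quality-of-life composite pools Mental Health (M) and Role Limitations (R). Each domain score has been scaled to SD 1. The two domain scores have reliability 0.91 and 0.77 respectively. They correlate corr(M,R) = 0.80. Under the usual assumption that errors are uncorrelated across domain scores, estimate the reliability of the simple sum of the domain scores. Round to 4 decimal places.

0.9111

Var(M+R) = 2 + 2·[0.80] = 2 + 1.6 = 3.6.
With uncorrelated errors the cross-covariances are all true-score covariance, so they carry over unchanged; only the diagonal terms shrink to ρᵢσᵢ².
True-score variance = [0.91 + 0.77] + 1.6 = 1.68 + 1.6 = 3.28.
Reliability = 3.28 / 3.6 = 0.9111.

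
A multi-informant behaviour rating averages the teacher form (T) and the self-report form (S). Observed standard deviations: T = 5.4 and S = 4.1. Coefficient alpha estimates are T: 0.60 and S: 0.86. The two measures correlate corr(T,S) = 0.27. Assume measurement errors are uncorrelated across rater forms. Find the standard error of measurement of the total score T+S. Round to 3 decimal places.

Var(total) = 45.97 + 11.9556 = 57.9256.
True-score variance = 31.9526 + 11.9556 = 43.9082, so reliability = 0.7580.
Error variance = 57.9256 − 43.9082 = 14.0174; SEM = √14.0174 = 3.744.

3.744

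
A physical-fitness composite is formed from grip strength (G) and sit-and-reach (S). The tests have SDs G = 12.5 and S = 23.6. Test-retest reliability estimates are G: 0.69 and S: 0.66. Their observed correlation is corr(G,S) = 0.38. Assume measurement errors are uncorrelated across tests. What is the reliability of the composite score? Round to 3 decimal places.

0.746

Var(G+S) = 12.5² + 23.6² + 2·[12.5·23.6·0.38] = 713.21 + 224.2 = 937.41.
Under uncorrelated errors the observed covariances equal the true-score covariances, so only the own-variance terms attenuate.
True-score variance = [12.5²·0.69 + 23.6²·0.66] + 224.2 = 475.406 + 224.2 = 699.606.
Reliability = 699.606 / 937.41 = 0.746.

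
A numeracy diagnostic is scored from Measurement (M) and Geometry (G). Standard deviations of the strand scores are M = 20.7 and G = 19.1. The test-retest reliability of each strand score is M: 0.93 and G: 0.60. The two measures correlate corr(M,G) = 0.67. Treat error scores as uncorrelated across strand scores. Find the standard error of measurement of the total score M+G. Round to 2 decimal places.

13.26

Var(total) = 793.3 + 529.796 = 1323.1.
True-score variance = 617.382 + 529.796 = 1147.18, so reliability = 0.8670.
Error variance = 1323.1 − 1147.18 = 175.918; SEM = √175.918 = 13.26.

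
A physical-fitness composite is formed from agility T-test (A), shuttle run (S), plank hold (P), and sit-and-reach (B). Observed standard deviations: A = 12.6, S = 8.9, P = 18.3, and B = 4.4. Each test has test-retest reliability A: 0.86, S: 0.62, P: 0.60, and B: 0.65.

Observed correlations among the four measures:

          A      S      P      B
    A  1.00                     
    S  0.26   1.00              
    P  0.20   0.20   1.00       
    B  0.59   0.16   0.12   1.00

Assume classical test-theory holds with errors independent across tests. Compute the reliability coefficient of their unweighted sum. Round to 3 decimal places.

0.787

Var(A+S+P+B) = 12.6² + 8.9² + 18.3² + 4.4² + 2·[12.6·8.9·0.26 + 12.6·18.3·0.20 + 12.6·4.4·0.59 + 8.9·18.3·0.20 + 8.9·4.4·0.16 + 18.3·4.4·0.12] = 592.22 + 312.968 = 905.188.
Because errors are independent across components, Cov(Tᵢ,Tⱼ) = Cov(Xᵢ,Xⱼ); the off-diagonal part of the true-score variance is the same as above.
True-score variance = [12.6²·0.86 + 8.9²·0.62 + 18.3²·0.60 + 4.4²·0.65] + 312.968 = 399.162 + 312.968 = 712.13.
Reliability = 712.13 / 905.188 = 0.787.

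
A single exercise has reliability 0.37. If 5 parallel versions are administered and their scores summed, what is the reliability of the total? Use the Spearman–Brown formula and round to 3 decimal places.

0.746

ρ_k = kρ / (1 + (k−1)ρ) = 5·0.37 / (1 + 4·0.37) = 1.850 / 2.480 = 0.746.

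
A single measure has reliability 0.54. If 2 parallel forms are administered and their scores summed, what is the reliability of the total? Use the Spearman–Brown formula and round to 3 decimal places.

0.701

ρ_k = kρ / (1 + (k−1)ρ) = 2·0.54 / (1 + 1·0.54) = 1.080 / 1.540 = 0.701.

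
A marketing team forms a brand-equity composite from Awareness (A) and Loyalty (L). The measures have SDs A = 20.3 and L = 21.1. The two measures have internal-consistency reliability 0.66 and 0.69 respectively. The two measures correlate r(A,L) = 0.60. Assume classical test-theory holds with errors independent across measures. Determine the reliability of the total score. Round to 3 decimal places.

Var(A+L) = 20.3² + 21.1² + 2·[20.3·21.1·0.60] = 857.3 + 513.996 = 1371.3.
Because errors are independent across components, Cov(Tᵢ,Tⱼ) = Cov(Xᵢ,Xⱼ); the off-diagonal part of the true-score variance is the same as above.
True-score variance = [20.3²·0.66 + 21.1²·0.69] + 513.996 = 579.174 + 513.996 = 1093.17.
Reliability = 1093.17 / 1371.3 = 0.797.

0.797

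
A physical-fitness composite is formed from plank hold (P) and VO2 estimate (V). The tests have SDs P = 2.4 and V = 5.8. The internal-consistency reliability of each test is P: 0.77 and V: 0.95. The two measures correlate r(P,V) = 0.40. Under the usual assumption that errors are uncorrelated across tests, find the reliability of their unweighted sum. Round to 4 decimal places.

0.9405

Var(P+V) = 2.4² + 5.8² + 2·[2.4·5.8·0.40] = 39.4 + 11.136 = 50.536.
With uncorrelated errors the cross-covariances are all true-score covariance, so they carry over unchanged; only the diagonal terms shrink to ρᵢσᵢ².
True-score variance = [2.4²·0.77 + 5.8²·0.95] + 11.136 = 36.3932 + 11.136 = 47.5292.
Reliability = 47.5292 / 50.536 = 0.9405.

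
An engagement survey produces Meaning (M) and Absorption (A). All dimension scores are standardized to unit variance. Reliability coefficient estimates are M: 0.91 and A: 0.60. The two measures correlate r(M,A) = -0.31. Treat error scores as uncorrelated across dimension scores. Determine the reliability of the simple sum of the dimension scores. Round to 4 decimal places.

0.6449

Var(M+A) = 2 + 2·[(-0.31)] = 2 − 0.62 = 1.38.
Under uncorrelated errors the observed covariances equal the true-score covariances, so only the own-variance terms attenuate.
True-score variance = [0.91 + 0.60] − 0.62 = 1.51 − 0.62 = 0.89.
Reliability = 0.89 / 1.38 = 0.6449.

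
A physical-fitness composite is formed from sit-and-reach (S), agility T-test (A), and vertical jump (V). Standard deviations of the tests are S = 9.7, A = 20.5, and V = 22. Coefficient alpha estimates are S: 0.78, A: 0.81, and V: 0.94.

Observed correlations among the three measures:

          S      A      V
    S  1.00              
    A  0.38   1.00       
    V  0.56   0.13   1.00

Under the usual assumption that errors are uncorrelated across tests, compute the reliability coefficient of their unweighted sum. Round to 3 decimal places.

0.914

Var(S+A+V) = 9.7² + 20.5² + 22² + 2·[9.7·20.5·0.38 + 9.7·22·0.56 + 20.5·22·0.13] = 998.34 + 507.394 = 1505.73.
Because errors are independent across components, Cov(Tᵢ,Tⱼ) = Cov(Xᵢ,Xⱼ); the off-diagonal part of the true-score variance is the same as above.
True-score variance = [9.7²·0.78 + 20.5²·0.81 + 22²·0.94] + 507.394 = 868.753 + 507.394 = 1376.15.
Reliability = 1376.15 / 1505.73 = 0.914.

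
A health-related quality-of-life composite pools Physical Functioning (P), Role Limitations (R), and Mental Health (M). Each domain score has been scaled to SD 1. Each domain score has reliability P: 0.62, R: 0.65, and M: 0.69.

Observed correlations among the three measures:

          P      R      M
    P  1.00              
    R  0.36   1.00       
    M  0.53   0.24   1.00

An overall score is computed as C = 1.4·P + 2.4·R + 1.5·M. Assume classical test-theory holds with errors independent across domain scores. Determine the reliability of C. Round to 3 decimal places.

0.788

Var(C) = 1.4² + 2.4² + 1.5² + 2·[3.36·0.36 + 2.1·0.53 + 3.6·0.24] = 9.97 + 6.3732 = 16.3432.
With uncorrelated errors the cross-covariances are all true-score covariance, so they carry over unchanged; only the diagonal terms shrink to ρᵢσᵢ².
True-score variance = [1.4²·0.62 + 2.4²·0.65 + 1.5²·0.69] + 6.3732 = 6.5117 + 6.3732 = 12.8849.
Reliability = 12.8849 / 16.3432 = 0.788.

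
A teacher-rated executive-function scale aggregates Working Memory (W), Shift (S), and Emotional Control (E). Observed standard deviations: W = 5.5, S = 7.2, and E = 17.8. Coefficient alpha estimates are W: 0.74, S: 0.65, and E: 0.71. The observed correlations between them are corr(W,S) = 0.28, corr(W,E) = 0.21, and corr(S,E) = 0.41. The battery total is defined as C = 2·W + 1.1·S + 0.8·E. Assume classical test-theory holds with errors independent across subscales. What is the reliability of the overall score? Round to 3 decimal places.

0.811

Var(C) = 2²·5.5² + 1.1²·7.2² + 0.8²·17.8² + 2·[2.2·5.5·7.2·0.28 + 1.6·5.5·17.8·0.21 + 0.88·7.2·17.8·0.41] = 386.504 + 207.056 = 593.56.
Under uncorrelated errors the observed covariances equal the true-score covariances, so only the own-variance terms attenuate.
True-score variance = [2²·5.5²·0.74 + 1.1²·7.2²·0.65 + 0.8²·17.8²·0.71] + 207.056 = 274.284 + 207.056 = 481.341.
Reliability = 481.341 / 593.56 = 0.811.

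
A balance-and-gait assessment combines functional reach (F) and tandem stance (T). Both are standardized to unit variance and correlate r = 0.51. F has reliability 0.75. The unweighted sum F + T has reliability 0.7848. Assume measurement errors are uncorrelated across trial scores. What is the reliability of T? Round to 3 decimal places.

0.600

Var(F+T) = 2 + 2·0.51 = 3.020.
True-score variance = ρ_F + ρ_T + 2·0.51, so 0.7848 = (0.75 + ρ_T + 1.02) / 3.020.
ρ_T = 0.7848·3.020 − 0.75 − 1.02 = 0.600.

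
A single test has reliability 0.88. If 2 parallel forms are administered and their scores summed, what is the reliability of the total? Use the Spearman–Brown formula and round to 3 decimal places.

0.936

ρ_k = kρ / (1 + (k−1)ρ) = 2·0.88 / (1 + 1·0.88) = 1.760 / 1.880 = 0.936.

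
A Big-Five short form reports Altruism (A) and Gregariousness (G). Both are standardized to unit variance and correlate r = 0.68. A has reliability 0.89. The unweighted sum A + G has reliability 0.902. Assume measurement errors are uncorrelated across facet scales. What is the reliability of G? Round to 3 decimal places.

0.781

Var(A+G) = 2 + 2·0.68 = 3.360.
True-score variance = ρ_A + ρ_G + 2·0.68, so 0.902 = (0.89 + ρ_G + 1.36) / 3.360.
ρ_G = 0.902·3.360 − 0.89 − 1.36 = 0.781.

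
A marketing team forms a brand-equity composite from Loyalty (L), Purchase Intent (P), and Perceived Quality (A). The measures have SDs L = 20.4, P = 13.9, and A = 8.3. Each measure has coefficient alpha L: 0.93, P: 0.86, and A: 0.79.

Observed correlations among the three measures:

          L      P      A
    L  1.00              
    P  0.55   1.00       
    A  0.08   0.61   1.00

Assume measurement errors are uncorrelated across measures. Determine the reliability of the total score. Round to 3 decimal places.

Var(L+P+A) = 20.4² + 13.9² + 8.3² + 2·[20.4·13.9·0.55 + 20.4·8.3·0.08 + 13.9·8.3·0.61] = 678.26 + 479.759 = 1158.02.
Because errors are independent across components, Cov(Tᵢ,Tⱼ) = Cov(Xᵢ,Xⱼ); the off-diagonal part of the true-score variance is the same as above.
True-score variance = [20.4²·0.93 + 13.9²·0.86 + 8.3²·0.79] + 479.759 = 607.613 + 479.759 = 1087.37.
Reliability = 1087.37 / 1158.02 = 0.939.

0.939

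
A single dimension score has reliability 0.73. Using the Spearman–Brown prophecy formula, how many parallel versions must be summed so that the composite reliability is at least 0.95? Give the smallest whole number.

k ≥ ρ*(1−ρ₁)/(ρ₁(1−ρ*)) = 0.95·0.27 / (0.73·0.05) = 7.027.
Smallest integer k = 8.

8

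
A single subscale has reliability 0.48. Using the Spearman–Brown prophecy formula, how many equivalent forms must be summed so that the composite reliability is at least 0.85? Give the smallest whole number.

7

k ≥ ρ*(1−ρ₁)/(ρ₁(1−ρ*)) = 0.85·0.52 / (0.48·0.15) = 6.139.
Smallest integer k = 7.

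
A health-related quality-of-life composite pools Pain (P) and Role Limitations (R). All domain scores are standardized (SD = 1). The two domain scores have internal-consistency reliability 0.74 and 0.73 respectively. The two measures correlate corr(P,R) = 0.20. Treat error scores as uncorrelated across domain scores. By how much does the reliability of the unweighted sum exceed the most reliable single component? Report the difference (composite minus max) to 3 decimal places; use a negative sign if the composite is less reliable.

Var(sum) = 2 + 0.4 = 2.4; true-score variance = 1.47 + 0.4 = 1.87; composite reliability = 0.7792.
Max component reliability = 0.7400.
Difference = 0.7792 − 0.7400 = 0.039.

0.039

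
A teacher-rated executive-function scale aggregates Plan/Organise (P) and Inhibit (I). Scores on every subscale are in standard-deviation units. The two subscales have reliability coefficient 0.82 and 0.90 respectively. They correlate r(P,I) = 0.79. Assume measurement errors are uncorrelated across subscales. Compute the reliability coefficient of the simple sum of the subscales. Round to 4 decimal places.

0.9218

Var(P+I) = 2 + 2·[0.79] = 2 + 1.58 = 3.58.
With uncorrelated errors the cross-covariances are all true-score covariance, so they carry over unchanged; only the diagonal terms shrink to ρᵢσᵢ².
True-score variance = [0.82 + 0.90] + 1.58 = 1.72 + 1.58 = 3.3.
Reliability = 3.3 / 3.58 = 0.9218.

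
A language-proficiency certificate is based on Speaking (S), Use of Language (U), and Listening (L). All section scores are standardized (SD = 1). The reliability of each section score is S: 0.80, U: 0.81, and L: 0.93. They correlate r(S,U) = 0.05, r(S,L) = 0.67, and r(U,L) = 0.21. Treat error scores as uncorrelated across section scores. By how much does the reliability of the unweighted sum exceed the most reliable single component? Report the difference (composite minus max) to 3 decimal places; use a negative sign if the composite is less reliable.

Var(sum) = 3 + 1.86 = 4.86; true-score variance = 2.54 + 1.86 = 4.4; composite reliability = 0.9053.
Max component reliability = 0.9300.
Difference = 0.9053 − 0.9300 = -0.025.

-0.025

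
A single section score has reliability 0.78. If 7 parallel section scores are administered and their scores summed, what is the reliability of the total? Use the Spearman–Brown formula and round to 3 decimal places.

ρ_k = kρ / (1 + (k−1)ρ) = 7·0.78 / (1 + 6·0.78) = 5.460 / 5.680 = 0.961.

0.961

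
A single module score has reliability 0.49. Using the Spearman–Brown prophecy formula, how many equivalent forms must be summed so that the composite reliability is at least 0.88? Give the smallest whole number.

8

k ≥ ρ*(1−ρ₁)/(ρ₁(1−ρ*)) = 0.88·0.51 / (0.49·0.12) = 7.633.
Smallest integer k = 8.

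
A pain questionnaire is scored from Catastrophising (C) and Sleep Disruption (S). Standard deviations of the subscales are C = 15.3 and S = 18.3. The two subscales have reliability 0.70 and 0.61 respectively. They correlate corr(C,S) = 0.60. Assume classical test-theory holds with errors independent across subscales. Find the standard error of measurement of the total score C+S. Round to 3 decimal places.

Var(total) = 568.98 + 335.988 = 904.968.
True-score variance = 368.146 + 335.988 = 704.134, so reliability = 0.7781.
Error variance = 904.968 − 704.134 = 200.834; SEM = √200.834 = 14.172.

14.172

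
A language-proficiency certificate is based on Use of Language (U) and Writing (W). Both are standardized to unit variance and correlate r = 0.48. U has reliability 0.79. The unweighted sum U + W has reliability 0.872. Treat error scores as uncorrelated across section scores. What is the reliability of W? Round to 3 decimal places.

Var(U+W) = 2 + 2·0.48 = 2.960.
True-score variance = ρ_U + ρ_W + 2·0.48, so 0.872 = (0.79 + ρ_W + 0.96) / 2.960.
ρ_W = 0.872·2.960 − 0.79 − 0.96 = 0.831.

0.831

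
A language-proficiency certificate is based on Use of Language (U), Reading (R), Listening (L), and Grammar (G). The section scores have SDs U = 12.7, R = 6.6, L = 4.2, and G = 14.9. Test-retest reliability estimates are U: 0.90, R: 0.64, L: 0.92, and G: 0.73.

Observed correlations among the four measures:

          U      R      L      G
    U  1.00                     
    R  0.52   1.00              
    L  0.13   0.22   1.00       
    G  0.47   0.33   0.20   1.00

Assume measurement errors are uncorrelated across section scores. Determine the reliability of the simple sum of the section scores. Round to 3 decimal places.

0.887

Var(U+R+L+G) = 12.7² + 6.6² + 4.2² + 14.9² + 2·[12.7·6.6·0.52 + 12.7·4.2·0.13 + 12.7·14.9·0.47 + 6.6·4.2·0.22 + 6.6·14.9·0.33 + 4.2·14.9·0.20] = 444.5 + 381.051 = 825.551.
Because errors are independent across components, Cov(Tᵢ,Tⱼ) = Cov(Xᵢ,Xⱼ); the off-diagonal part of the true-score variance is the same as above.
True-score variance = [12.7²·0.90 + 6.6²·0.64 + 4.2²·0.92 + 14.9²·0.73] + 381.051 = 351.336 + 381.051 = 732.386.
Reliability = 732.386 / 825.551 = 0.887.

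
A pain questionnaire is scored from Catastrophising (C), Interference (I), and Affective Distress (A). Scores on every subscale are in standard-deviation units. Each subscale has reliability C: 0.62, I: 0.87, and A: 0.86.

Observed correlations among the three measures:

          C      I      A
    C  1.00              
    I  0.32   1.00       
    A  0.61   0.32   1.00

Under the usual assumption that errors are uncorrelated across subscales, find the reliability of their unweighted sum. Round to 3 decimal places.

Var(C+I+A) = 3 + 2·[0.32 + 0.61 + 0.32] = 3 + 2.5 = 5.5.
With uncorrelated errors the cross-covariances are all true-score covariance, so they carry over unchanged; only the diagonal terms shrink to ρᵢσᵢ².
True-score variance = [0.62 + 0.87 + 0.86] + 2.5 = 2.35 + 2.5 = 4.85.
Reliability = 4.85 / 5.5 = 0.882.

0.882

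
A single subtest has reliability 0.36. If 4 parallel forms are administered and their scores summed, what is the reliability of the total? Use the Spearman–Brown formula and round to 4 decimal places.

ρ_k = kρ / (1 + (k−1)ρ) = 4·0.36 / (1 + 3·0.36) = 1.440 / 2.080 = 0.6923.

0.6923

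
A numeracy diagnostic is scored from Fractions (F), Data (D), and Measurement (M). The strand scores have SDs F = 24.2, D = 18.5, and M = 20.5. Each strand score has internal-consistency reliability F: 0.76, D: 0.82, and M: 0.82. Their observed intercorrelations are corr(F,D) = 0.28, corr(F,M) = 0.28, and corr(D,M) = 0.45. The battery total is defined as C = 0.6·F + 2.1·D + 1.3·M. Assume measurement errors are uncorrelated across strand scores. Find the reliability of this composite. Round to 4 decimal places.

0.8844

Var(C) = 0.6²·24.2² + 2.1²·18.5² + 1.3²·20.5² + 2·[1.26·24.2·18.5·0.28 + 0.78·24.2·20.5·0.28 + 2.73·18.5·20.5·0.45] = 2430.38 + 1464.41 = 3894.79.
Under uncorrelated errors the observed covariances equal the true-score covariances, so only the own-variance terms attenuate.
True-score variance = [0.6²·24.2²·0.76 + 2.1²·18.5²·0.82 + 1.3²·20.5²·0.82] + 1464.41 = 1980.26 + 1464.41 = 3444.67.
Reliability = 3444.67 / 3894.79 = 0.8844.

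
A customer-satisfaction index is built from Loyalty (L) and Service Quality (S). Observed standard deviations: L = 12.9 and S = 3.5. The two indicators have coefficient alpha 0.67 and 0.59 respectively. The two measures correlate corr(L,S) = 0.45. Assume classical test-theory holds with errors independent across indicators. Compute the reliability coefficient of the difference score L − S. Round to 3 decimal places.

Var(L−S) = 12.9² + 3.5² − 2·12.9·3.5·0.45 = 178.66 − 40.635 = 138.025.
Under uncorrelated errors the observed covariances equal the true-score covariances, so only the own-variance terms attenuate.
True-score variance = [12.9²·0.67 + 3.5²·0.59] − 40.635 = 118.722 − 40.635 = 78.0872.
Reliability = 78.0872 / 138.025 = 0.566.

0.566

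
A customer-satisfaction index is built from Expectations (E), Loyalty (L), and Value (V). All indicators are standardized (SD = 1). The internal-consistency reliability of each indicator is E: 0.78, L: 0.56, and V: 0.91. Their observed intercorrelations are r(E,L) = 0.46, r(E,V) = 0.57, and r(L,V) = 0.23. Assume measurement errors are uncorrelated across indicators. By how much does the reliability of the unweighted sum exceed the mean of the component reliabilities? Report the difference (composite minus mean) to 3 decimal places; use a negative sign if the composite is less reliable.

Var(sum) = 3 + 2.52 = 5.52; true-score variance = 2.25 + 2.52 = 4.77; composite reliability = 0.8641.
Mean component reliability = 0.7500.
Difference = 0.8641 − 0.7500 = 0.114.

0.114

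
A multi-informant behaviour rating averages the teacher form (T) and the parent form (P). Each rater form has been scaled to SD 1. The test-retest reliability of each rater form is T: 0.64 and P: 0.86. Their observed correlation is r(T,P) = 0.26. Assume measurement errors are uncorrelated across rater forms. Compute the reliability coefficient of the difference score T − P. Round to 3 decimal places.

Var(T−P) = 1 + 1 − 2·0.26 = 2 − 0.52 = 1.48.
With uncorrelated errors the cross-covariances are all true-score covariance, so they carry over unchanged; only the diagonal terms shrink to ρᵢσᵢ².
True-score variance = [0.64 + 0.86] − 0.52 = 1.5 − 0.52 = 0.98.
Reliability = 0.98 / 1.48 = 0.662.

0.662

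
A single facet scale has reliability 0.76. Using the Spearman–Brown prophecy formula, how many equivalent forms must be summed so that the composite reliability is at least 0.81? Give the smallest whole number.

2

k ≥ ρ*(1−ρ₁)/(ρ₁(1−ρ*)) = 0.81·0.24 / (0.76·0.19) = 1.346.
Smallest integer k = 2.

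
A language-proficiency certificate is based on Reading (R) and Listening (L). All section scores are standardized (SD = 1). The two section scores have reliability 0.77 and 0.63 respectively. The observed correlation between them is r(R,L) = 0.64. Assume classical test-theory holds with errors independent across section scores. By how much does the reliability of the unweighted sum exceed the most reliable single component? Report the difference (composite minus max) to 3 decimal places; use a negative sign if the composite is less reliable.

0.047

Var(sum) = 2 + 1.28 = 3.28; true-score variance = 1.4 + 1.28 = 2.68; composite reliability = 0.8171.
Max component reliability = 0.7700.
Difference = 0.8171 − 0.7700 = 0.047.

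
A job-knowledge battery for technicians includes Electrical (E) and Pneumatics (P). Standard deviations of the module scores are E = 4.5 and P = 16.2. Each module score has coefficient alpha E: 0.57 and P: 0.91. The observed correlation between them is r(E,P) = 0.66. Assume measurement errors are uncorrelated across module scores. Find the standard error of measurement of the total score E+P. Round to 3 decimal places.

5.686

Var(total) = 282.69 + 96.228 = 378.918.
True-score variance = 250.363 + 96.228 = 346.591, so reliability = 0.9147.
Error variance = 378.918 − 346.591 = 32.3271; SEM = √32.3271 = 5.686.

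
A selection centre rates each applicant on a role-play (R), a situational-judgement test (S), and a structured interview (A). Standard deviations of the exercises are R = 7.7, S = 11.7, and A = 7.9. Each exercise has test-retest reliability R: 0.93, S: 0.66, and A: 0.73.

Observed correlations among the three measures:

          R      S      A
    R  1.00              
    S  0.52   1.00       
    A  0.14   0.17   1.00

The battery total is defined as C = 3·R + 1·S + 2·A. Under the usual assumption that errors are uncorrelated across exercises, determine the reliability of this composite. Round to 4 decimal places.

0.8893

Var(C) = 3²·7.7² + 11.7² + 2²·7.9² + 2·[3·7.7·11.7·0.52 + 6·7.7·7.9·0.14 + 2·11.7·7.9·0.17] = 920.14 + 446.128 = 1366.27.
Under uncorrelated errors the observed covariances equal the true-score covariances, so only the own-variance terms attenuate.
True-score variance = [3²·7.7²·0.93 + 11.7²·0.66 + 2²·7.9²·0.73] + 446.128 = 768.842 + 446.128 = 1214.97.
Reliability = 1214.97 / 1366.27 = 0.8893.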